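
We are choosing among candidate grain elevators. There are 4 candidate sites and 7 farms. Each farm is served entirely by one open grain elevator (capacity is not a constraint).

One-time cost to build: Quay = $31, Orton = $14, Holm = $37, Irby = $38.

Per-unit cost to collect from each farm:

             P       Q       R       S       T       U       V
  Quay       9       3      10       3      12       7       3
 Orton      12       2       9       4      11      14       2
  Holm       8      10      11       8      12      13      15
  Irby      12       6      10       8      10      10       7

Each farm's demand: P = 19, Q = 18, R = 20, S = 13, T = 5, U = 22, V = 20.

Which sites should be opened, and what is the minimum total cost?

For any fixed open set, each farm goes to its cheapest open site; total = fixed + service.
{Quay, Orton}: P→Quay 9·19=171, Q→Orton 2·18=36, R→Orton 9·20=180, S→Quay 3·13=39, T→Orton 11·5=55, U→Quay 7·22=154, V→Orton 2·20=40. Service 675; fixed 45; total 720.
{Quay, Orton, Holm}: P→Holm 8·19=152, Q→Orton 2·18=36, R→Orton 9·20=180, S→Quay 3·13=39, T→Orton 11·5=55, U→Quay 7·22=154, V→Orton 2·20=40. Service 656; fixed 82; total 738.
{Quay, Orton, Irby}: P→Quay 9·19=171, Q→Orton 2·18=36, R→Orton 9·20=180, S→Quay 3·13=39, T→Irby 10·5=50, U→Quay 7·22=154, V→Orton 2·20=40. Service 670; fixed 83; total 753.
{Quay, Orton, Holm, Irby}: service 651 + fixed 120 = 771
(All 15 nonempty subsets were checked; Quay and Orton is lowest.)

Open Quay and Orton; minimum total cost 720.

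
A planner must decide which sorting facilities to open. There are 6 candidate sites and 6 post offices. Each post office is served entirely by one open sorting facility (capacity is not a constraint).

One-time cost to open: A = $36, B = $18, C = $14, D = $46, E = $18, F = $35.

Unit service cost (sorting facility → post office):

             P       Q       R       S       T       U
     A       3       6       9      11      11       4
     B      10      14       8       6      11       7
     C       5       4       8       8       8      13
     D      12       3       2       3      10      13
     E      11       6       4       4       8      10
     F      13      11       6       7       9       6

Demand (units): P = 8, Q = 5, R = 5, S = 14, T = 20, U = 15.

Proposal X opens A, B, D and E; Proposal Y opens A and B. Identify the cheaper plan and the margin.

Proposal X is cheaper by 83.

Proposal X: {A, B, D, E}: P→A 3·8=24, Q→D 3·5=15, R→D 2·5=10, S→D 3·14=42, T→E 8·20=160, U→A 4·15=60. Service 311; fixed 118; total 429.
Proposal Y: {A, B}: P→A 3·8=24, Q→A 6·5=30, R→B 8·5=40, S→B 6·14=84, T→A 11·20=220, U→A 4·15=60. Service 458; fixed 54; total 512.
Difference: |429 − 512| = 83.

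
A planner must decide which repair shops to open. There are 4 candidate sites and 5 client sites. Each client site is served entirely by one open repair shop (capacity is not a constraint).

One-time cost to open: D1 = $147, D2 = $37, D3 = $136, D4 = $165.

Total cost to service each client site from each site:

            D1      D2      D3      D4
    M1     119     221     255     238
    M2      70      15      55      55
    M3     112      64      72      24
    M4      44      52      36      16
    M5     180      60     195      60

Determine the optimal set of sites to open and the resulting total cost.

For any fixed open set, each client site goes to its cheapest open site; total = fixed + service.
{D2}: M1→D2 221, M2→D2 15, M3→D2 64, M4→D2 52, M5→D2 60. Service 412; fixed 37; total 449.
{D1, D2}: service 302 + fixed 184 = 486
{D2, D4}: M1→D2 221, M2→D2 15, M3→D4 24, M4→D4 16, M5→D2 60. Service 336; fixed 202; total 538.
{D1, D2, D3, D4}: service 234 + fixed 485 = 719
No other subset beats 449.

Open D2 only; minimum total cost 449.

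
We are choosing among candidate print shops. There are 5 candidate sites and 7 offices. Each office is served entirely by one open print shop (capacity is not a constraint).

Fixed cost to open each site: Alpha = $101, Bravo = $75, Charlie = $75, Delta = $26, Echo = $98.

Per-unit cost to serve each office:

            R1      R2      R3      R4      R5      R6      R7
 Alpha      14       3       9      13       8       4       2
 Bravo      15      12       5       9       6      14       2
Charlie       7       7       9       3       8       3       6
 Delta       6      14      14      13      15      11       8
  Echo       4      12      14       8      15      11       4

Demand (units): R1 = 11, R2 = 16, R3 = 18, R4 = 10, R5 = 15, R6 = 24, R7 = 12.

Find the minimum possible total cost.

Minimum total cost: 645

For any fixed open set, each office goes to its cheapest open site; total = fixed + service.
{Bravo, Charlie}: R1→Charlie 7·11=77, R2→Charlie 7·16=112, R3→Bravo 5·18=90, R4→Charlie 3·10=30, R5→Bravo 6·15=90, R6→Charlie 3·24=72, R7→Bravo 2·12=24. Service 495; fixed 150; total 645.
{Bravo, Charlie, Delta}: service 484 + fixed 176 = 660
{Alpha, Bravo, Charlie}: service 431 + fixed 251 = 682
{Alpha, Bravo, Charlie, Delta, Echo}: R1→Echo 4·11=44, R2→Alpha 3·16=48, R3→Bravo 5·18=90, R4→Charlie 3·10=30, R5→Bravo 6·15=90, R6→Charlie 3·24=72, R7→Alpha 2·12=24. Service 398; fixed 375; total 773.
No other subset beats 645.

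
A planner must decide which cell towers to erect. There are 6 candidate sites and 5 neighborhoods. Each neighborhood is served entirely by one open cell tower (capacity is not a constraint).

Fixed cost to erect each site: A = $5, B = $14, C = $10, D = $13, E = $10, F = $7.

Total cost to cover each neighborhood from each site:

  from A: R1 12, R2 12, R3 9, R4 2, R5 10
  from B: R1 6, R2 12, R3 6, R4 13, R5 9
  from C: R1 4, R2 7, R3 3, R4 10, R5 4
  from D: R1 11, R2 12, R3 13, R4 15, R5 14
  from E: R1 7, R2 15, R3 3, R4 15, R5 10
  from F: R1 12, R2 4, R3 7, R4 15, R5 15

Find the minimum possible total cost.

For any fixed open set, each neighborhood goes to its cheapest open site; total = fixed + service.
{A, C}: R1→C 4, R2→C 7, R3→C 3, R4→A 2, R5→C 4. Service 20; fixed 15; total 35.
{C}: R1→C 4, R2→C 7, R3→C 3, R4→C 10, R5→C 4. Service 28; fixed 10; total 38.
{A, C, F}: service 17 + fixed 22 = 39
{A, B, C, D, E, F}: service 17 + fixed 59 = 76
No other subset beats 35.

Minimum total cost: 35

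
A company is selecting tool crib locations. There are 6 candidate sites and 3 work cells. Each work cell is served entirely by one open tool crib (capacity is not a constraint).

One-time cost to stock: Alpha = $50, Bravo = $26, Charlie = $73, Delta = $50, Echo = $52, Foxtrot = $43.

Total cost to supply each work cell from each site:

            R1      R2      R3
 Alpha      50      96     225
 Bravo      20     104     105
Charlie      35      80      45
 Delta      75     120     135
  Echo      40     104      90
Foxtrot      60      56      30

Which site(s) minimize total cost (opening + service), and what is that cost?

Open Bravo and Foxtrot; minimum total cost 175.

For any fixed open set, each work cell goes to its cheapest open site; total = fixed + service.
{Bravo, Foxtrot}: R1→Bravo 20, R2→Foxtrot 56, R3→Foxtrot 30. Service 106; fixed 69; total 175.
{Foxtrot}: R1→Foxtrot 60, R2→Foxtrot 56, R3→Foxtrot 30. Service 146; fixed 43; total 189.
{Echo, Foxtrot}: service 126 + fixed 95 = 221
{Alpha, Bravo, Charlie, Delta, Echo, Foxtrot}: R1→Bravo 20, R2→Foxtrot 56, R3→Foxtrot 30. Service 106; fixed 294; total 400.
No other subset beats 175.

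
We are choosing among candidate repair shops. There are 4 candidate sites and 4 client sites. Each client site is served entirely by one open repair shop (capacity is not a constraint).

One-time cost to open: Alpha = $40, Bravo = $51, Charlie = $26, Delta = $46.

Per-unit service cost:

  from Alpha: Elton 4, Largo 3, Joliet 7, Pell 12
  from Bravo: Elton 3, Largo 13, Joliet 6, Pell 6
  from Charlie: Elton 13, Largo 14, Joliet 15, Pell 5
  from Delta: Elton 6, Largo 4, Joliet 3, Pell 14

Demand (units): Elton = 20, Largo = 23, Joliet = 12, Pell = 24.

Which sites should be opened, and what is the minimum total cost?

For any fixed open set, each client site goes to its cheapest open site; total = fixed + service.
{Alpha, Charlie, Delta}: Elton→Alpha 4·20=80, Largo→Alpha 3·23=69, Joliet→Delta 3·12=36, Pell→Charlie 5·24=120. Service 305; fixed 112; total 417.
{Alpha, Charlie}: service 353 + fixed 66 = 419
{Bravo, Delta}: service 332 + fixed 97 = 429
{Alpha, Bravo, Charlie, Delta}: service 285 + fixed 163 = 448
No other subset beats 417.

Open Alpha, Charlie and Delta; minimum total cost 417.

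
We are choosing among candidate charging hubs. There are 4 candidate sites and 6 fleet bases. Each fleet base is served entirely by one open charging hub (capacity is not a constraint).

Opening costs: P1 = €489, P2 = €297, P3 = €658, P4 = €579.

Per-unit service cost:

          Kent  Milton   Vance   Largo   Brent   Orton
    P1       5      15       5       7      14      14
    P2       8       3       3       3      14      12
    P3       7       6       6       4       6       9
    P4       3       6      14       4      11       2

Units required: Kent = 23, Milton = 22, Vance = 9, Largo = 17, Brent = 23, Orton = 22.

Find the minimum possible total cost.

For any fixed open set, each fleet base goes to its cheapest open site; total = fixed + service.
{P2}: Kent→P2 8·23=184, Milton→P2 3·22=66, Vance→P2 3·9=27, Largo→P2 3·17=51, Brent→P2 14·23=322, Orton→P2 12·22=264. Service 914; fixed 297; total 1211.
{P4}: service 692 + fixed 579 = 1271
{P2, P4}: service 510 + fixed 876 = 1386
{P1, P2, P3, P4}: service 395 + fixed 2023 = 2418
(All 15 nonempty subsets were checked; P2 only is lowest.)

Minimum total cost: 1211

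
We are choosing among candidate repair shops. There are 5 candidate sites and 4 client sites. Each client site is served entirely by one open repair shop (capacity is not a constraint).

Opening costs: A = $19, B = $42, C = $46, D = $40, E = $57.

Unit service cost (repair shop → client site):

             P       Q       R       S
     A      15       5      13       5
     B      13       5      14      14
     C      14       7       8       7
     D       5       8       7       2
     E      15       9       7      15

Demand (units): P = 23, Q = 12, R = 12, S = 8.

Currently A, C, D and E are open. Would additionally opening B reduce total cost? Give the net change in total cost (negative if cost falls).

Current service cost with {A, C, D, E}: 275.
Adding B: each client site re-picks its cheapest; new service cost 275, saving 0.
Extra fixed cost: 42. Net change = 42 − 0 = 42.
(Totals: 437 → 479.)

No — net change +42 (cost rises by 42).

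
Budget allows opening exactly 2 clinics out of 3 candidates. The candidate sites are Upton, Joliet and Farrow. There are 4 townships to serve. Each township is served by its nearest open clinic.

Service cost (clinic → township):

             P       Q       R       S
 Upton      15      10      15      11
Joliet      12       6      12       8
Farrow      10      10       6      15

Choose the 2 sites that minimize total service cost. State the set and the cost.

With exactly 2 open, each township uses its cheapest among the chosen.
{Joliet, Farrow}: P→Farrow 10, Q→Joliet 6, R→Farrow 6, S→Joliet 8. Service cost 30.
{Upton, Farrow}: service cost 37
{Upton, Joliet}: service cost 38
Among all 3 size-2 choices, {Joliet, Farrow} is lowest.

Choose Joliet and Farrow; total service cost 30.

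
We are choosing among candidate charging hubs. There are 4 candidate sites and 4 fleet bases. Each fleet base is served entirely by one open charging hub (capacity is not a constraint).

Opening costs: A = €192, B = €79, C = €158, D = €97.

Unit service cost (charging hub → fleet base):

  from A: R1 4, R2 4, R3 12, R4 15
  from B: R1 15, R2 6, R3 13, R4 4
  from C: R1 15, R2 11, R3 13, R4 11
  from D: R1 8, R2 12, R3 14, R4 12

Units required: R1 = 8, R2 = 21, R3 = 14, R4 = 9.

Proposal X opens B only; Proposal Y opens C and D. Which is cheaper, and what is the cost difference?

Proposal X: {B}: R1→B 15·8=120, R2→B 6·21=126, R3→B 13·14=182, R4→B 4·9=36. Service 464; fixed 79; total 543.
Proposal Y: {C, D}: R1→D 8·8=64, R2→C 11·21=231, R3→C 13·14=182, R4→C 11·9=99. Service 576; fixed 255; total 831.
Difference: |543 − 831| = 288.

Proposal X is cheaper by 288.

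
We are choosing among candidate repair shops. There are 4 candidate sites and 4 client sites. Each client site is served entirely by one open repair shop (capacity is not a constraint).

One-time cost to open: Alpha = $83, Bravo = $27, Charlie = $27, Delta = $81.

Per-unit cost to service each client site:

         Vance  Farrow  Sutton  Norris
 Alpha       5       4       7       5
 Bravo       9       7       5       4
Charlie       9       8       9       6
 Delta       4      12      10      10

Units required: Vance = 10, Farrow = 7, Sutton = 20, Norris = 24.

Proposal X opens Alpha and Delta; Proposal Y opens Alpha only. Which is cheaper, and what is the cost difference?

Proposal Y is cheaper by 71.

Proposal X: {Alpha, Delta}: Vance→Delta 4·10=40, Farrow→Alpha 4·7=28, Sutton→Alpha 7·20=140, Norris→Alpha 5·24=120. Service 328; fixed 164; total 492.
Proposal Y: {Alpha}: Vance→Alpha 5·10=50, Farrow→Alpha 4·7=28, Sutton→Alpha 7·20=140, Norris→Alpha 5·24=120. Service 338; fixed 83; total 421.
Difference: |492 − 421| = 71.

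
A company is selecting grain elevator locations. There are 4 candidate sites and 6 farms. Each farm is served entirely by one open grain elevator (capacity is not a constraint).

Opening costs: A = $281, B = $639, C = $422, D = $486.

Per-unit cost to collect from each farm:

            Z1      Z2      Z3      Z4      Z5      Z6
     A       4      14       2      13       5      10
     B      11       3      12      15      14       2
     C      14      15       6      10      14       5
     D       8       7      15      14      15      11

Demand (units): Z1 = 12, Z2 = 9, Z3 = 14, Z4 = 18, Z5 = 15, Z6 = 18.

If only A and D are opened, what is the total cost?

Total cost: 1395

Each farm is assigned to its cheapest site among the open ones.
{A, D}: Z1→A 4·12=48, Z2→D 7·9=63, Z3→A 2·14=28, Z4→A 13·18=234, Z5→A 5·15=75, Z6→A 10·18=180. Service 628; fixed 767; total 1395.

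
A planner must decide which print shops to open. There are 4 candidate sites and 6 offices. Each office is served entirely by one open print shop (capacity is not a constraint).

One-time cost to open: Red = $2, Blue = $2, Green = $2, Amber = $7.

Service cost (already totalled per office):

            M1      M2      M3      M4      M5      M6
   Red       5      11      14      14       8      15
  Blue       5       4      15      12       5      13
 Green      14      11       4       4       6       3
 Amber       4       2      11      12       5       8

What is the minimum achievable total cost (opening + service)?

Minimum total cost: 29

For any fixed open set, each office goes to its cheapest open site; total = fixed + service.
{Blue, Green}: M1→Blue 5, M2→Blue 4, M3→Green 4, M4→Green 4, M5→Blue 5, M6→Green 3. Service 25; fixed 4; total 29.
{Red, Blue, Green}: service 25 + fixed 6 = 31
{Green, Amber}: service 22 + fixed 9 = 31
{Red, Blue, Green, Amber}: service 22 + fixed 13 = 35
No other subset beats 29.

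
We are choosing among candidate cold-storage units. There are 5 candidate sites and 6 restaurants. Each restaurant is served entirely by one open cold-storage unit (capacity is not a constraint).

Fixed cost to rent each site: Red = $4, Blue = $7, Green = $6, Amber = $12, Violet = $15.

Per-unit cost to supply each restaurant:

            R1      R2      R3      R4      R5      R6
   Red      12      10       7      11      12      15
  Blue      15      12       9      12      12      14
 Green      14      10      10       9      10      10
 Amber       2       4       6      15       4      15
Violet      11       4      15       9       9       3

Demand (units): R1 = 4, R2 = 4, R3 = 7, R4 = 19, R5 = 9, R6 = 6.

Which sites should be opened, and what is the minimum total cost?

For any fixed open set, each restaurant goes to its cheapest open site; total = fixed + service.
{Amber, Violet}: R1→Amber 2·4=8, R2→Amber 4·4=16, R3→Amber 6·7=42, R4→Violet 9·19=171, R5→Amber 4·9=36, R6→Violet 3·6=18. Service 291; fixed 27; total 318.
{Red, Amber, Violet}: service 291 + fixed 31 = 322
{Green, Amber, Violet}: R1→Amber 2·4=8, R2→Amber 4·4=16, R3→Amber 6·7=42, R4→Green 9·19=171, R5→Amber 4·9=36, R6→Violet 3·6=18. Service 291; fixed 33; total 324.
{Red, Blue, Green, Amber, Violet}: service 291 + fixed 44 = 335
No other subset beats 318.

Open Amber and Violet; minimum total cost 318.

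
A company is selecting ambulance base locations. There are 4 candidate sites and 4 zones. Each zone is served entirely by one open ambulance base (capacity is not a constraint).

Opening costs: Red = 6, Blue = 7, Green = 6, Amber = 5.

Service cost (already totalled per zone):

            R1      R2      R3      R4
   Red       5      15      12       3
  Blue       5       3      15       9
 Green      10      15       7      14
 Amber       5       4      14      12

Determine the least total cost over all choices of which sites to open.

Minimum total cost: 35

For any fixed open set, each zone goes to its cheapest open site; total = fixed + service.
{Red, Amber}: R1→Red 5, R2→Amber 4, R3→Red 12, R4→Red 3. Service 24; fixed 11; total 35.
{Red, Blue}: service 23 + fixed 13 = 36
{Red, Green, Amber}: service 19 + fixed 17 = 36
{Red, Blue, Green, Amber}: R1→Red 5, R2→Blue 3, R3→Green 7, R4→Red 3. Service 18; fixed 24; total 42.
(All 15 nonempty subsets were checked; Red and Amber is lowest.)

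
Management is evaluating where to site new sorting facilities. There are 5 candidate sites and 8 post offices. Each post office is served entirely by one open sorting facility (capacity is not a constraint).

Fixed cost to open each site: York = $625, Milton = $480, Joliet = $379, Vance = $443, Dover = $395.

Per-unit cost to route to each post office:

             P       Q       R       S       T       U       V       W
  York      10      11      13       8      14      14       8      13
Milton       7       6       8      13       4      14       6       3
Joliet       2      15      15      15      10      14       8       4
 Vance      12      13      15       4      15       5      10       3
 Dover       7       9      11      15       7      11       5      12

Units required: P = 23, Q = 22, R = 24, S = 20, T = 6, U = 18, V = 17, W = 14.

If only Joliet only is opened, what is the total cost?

Total cost: 1919

Each post office is assigned to its cheapest site among the open ones.
{Joliet}: P→Joliet 2·23=46, Q→Joliet 15·22=330, R→Joliet 15·24=360, S→Joliet 15·20=300, T→Joliet 10·6=60, U→Joliet 14·18=252, V→Joliet 8·17=136, W→Joliet 4·14=56. Service 1540; fixed 379; total 1919.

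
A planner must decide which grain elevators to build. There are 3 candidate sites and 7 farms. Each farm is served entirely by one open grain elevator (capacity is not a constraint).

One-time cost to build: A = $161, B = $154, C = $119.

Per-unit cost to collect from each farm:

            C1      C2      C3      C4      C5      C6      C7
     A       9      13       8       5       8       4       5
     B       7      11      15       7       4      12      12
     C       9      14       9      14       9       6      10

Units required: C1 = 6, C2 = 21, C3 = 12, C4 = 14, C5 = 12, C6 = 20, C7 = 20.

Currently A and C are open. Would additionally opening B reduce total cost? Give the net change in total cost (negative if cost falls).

Current service cost with {A, C}: 769.
Adding B: each farm re-picks its cheapest; new service cost 667, saving 102.
Extra fixed cost: 154. Net change = 154 − 102 = 52.
(Totals: 1049 → 1101.)

No — net change +52 (cost rises by 52).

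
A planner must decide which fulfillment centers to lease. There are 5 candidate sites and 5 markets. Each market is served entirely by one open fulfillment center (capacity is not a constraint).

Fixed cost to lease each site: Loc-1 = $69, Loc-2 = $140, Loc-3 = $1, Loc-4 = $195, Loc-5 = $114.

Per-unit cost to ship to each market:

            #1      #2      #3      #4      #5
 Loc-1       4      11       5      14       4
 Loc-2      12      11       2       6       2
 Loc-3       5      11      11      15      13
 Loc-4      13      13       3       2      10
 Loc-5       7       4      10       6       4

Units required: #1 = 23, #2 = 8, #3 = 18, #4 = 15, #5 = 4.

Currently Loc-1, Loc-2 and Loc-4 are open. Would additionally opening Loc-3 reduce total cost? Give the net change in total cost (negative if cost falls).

Current service cost with {Loc-1, Loc-2, Loc-4}: 254.
Adding Loc-3: each market re-picks its cheapest; new service cost 254, saving 0.
Extra fixed cost: 1. Net change = 1 − 0 = 1.
(Totals: 658 → 659.)

No — net change +1 (cost rises by 1).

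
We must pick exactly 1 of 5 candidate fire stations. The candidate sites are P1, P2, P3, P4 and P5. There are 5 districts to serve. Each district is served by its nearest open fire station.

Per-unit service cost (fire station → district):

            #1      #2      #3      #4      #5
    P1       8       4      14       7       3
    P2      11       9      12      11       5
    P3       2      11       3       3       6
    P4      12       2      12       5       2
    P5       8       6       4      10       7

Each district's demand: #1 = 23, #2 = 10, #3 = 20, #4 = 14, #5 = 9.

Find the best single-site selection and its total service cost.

Choose P3 only; total service cost 312.

With exactly 1 open, each district uses its cheapest among the chosen.
{P3}: #1→P3 2·23=46, #2→P3 11·10=110, #3→P3 3·20=60, #4→P3 3·14=42, #5→P3 6·9=54. Service cost 312.
{P5}: service cost 527
{P4}: service cost 624
Among all 5 size-1 choices, {P3} is lowest.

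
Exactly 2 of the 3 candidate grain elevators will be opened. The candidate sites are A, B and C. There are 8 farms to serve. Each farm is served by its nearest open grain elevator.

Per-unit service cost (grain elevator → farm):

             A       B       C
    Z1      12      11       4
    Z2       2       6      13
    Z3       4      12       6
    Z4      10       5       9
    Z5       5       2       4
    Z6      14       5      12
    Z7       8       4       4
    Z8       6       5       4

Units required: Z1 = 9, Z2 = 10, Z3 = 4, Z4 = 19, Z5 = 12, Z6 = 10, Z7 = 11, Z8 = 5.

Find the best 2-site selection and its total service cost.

Choose B and C; total service cost 353.

With exactly 2 open, each farm uses its cheapest among the chosen.
{B, C}: Z1→C 4·9=36, Z2→B 6·10=60, Z3→C 6·4=24, Z4→B 5·19=95, Z5→B 2·12=24, Z6→B 5·10=50, Z7→B 4·11=44, Z8→C 4·5=20. Service cost 353.
{A, B}: service cost 373
{A, C}: service cost 475
Among all 3 size-2 choices, {B, C} is lowest.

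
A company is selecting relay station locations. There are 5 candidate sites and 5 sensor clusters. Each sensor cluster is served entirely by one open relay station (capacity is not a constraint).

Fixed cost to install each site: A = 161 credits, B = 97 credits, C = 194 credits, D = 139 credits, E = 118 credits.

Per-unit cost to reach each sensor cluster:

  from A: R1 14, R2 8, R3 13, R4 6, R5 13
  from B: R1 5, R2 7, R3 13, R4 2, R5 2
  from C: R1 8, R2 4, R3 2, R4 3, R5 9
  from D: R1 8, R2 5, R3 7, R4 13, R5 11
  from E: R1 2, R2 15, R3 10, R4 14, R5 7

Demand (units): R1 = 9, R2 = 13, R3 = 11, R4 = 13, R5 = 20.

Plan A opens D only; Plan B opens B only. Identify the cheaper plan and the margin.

Plan A: {D}: R1→D 8·9=72, R2→D 5·13=65, R3→D 7·11=77, R4→D 13·13=169, R5→D 11·20=220. Service 603; fixed 139; total 742.
Plan B: {B}: R1→B 5·9=45, R2→B 7·13=91, R3→B 13·11=143, R4→B 2·13=26, R5→B 2·20=40. Service 345; fixed 97; total 442.
Difference: |742 − 442| = 300.

Plan B is cheaper by 300.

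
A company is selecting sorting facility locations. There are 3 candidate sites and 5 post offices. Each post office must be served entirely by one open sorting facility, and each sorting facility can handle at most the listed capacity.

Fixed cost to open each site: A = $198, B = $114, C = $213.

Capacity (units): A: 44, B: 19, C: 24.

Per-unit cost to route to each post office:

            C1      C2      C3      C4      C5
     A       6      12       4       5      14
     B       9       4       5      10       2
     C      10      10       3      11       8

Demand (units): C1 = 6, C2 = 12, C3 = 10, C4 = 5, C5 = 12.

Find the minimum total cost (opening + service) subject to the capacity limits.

Open {A, B}: C1→A 6·6=36, C2→A 12·12=144, C3→A 4·10=40, C4→A 5·5=25, C5→B 2·12=24.
Loads: A carries 33/44, B carries 12/19. Service 269; fixed 312; total 581.
Next best feasible plan costs 599.

Minimum total cost: 581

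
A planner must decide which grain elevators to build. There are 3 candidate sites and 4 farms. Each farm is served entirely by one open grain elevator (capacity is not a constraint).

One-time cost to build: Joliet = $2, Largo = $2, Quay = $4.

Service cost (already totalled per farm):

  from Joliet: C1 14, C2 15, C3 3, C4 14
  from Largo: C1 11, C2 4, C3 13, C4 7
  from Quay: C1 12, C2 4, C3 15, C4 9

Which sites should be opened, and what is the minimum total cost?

For any fixed open set, each farm goes to its cheapest open site; total = fixed + service.
{Joliet, Largo}: C1→Largo 11, C2→Largo 4, C3→Joliet 3, C4→Largo 7. Service 25; fixed 4; total 29.
{Joliet, Largo, Quay}: service 25 + fixed 8 = 33
{Joliet, Quay}: service 28 + fixed 6 = 34
{Joliet}: service 46 + fixed 2 = 48
No other subset beats 29.

Open Joliet and Largo; minimum total cost 29.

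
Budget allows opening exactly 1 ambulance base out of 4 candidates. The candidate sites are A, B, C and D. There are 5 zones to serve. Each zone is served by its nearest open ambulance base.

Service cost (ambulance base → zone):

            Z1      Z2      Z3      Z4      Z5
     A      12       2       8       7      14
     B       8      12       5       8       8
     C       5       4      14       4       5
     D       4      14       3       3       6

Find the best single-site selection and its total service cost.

With exactly 1 open, each zone uses its cheapest among the chosen.
{D}: Z1→D 4, Z2→D 14, Z3→D 3, Z4→D 3, Z5→D 6. Service cost 30.
{C}: service cost 32
{B}: service cost 41
Among all 4 size-1 choices, {D} is lowest.

Choose D only; total service cost 30.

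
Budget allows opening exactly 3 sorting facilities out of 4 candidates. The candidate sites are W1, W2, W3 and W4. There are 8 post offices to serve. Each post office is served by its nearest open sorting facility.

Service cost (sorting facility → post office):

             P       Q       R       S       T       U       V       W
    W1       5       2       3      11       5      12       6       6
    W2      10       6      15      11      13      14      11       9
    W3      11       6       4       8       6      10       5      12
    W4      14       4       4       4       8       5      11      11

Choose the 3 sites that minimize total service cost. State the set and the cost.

With exactly 3 open, each post office uses its cheapest among the chosen.
{W1, W3, W4}: P→W1 5, Q→W1 2, R→W1 3, S→W4 4, T→W1 5, U→W4 5, V→W3 5, W→W1 6. Service cost 35.
{W1, W2, W4}: service cost 36
{W1, W2, W3}: service cost 44
Among all 4 size-3 choices, {W1, W3, W4} is lowest.

Choose W1, W3 and W4; total service cost 35.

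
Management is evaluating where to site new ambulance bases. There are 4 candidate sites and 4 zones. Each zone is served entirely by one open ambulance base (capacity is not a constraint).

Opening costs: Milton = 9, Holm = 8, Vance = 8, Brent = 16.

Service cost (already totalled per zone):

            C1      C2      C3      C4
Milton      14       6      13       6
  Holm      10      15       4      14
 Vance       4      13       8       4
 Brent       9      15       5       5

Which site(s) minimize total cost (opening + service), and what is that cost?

Open Vance only; minimum total cost 37.

For any fixed open set, each zone goes to its cheapest open site; total = fixed + service.
{Vance}: C1→Vance 4, C2→Vance 13, C3→Vance 8, C4→Vance 4. Service 29; fixed 8; total 37.
{Milton, Vance}: service 22 + fixed 17 = 39
{Holm, Vance}: C1→Vance 4, C2→Vance 13, C3→Holm 4, C4→Vance 4. Service 25; fixed 16; total 41.
{Milton, Holm, Vance, Brent}: service 18 + fixed 41 = 59
No other subset beats 37.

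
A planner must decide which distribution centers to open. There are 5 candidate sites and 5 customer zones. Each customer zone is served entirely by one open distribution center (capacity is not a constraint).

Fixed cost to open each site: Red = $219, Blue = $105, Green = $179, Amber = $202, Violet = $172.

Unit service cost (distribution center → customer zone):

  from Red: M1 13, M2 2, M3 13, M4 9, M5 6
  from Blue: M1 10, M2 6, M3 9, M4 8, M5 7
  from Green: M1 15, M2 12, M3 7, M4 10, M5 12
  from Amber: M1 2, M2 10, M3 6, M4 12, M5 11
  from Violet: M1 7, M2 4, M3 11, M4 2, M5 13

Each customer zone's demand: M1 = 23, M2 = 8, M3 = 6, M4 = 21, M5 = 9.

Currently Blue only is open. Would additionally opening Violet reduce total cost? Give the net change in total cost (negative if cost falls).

Current service cost with {Blue}: 563.
Adding Violet: each customer zone re-picks its cheapest; new service cost 352, saving 211.
Extra fixed cost: 172. Net change = 172 − 211 = -39.
(Totals: 668 → 629.)

Yes — net change −39 (cost falls by 39).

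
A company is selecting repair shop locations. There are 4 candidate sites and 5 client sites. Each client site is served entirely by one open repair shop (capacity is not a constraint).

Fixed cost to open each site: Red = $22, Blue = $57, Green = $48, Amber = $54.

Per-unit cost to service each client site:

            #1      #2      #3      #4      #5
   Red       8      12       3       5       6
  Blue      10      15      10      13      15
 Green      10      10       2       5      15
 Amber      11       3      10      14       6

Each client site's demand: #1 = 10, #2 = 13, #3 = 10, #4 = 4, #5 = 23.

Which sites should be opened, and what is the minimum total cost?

Open Red and Amber; minimum total cost 383.

For any fixed open set, each client site goes to its cheapest open site; total = fixed + service.
{Red, Amber}: #1→Red 8·10=80, #2→Amber 3·13=39, #3→Red 3·10=30, #4→Red 5·4=20, #5→Red 6·23=138. Service 307; fixed 76; total 383.
{Green, Amber}: service 317 + fixed 102 = 419
{Red, Green, Amber}: service 297 + fixed 124 = 421
{Red, Blue, Green, Amber}: service 297 + fixed 181 = 478
No other subset beats 383.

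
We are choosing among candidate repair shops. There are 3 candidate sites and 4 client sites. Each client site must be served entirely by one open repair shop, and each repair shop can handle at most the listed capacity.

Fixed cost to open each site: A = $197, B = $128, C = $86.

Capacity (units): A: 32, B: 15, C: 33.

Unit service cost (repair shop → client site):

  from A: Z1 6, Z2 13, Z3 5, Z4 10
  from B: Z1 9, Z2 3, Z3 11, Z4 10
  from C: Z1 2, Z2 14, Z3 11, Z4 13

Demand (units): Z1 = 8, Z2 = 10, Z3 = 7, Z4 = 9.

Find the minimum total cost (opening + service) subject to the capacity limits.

Minimum total cost: 454

Open {B, C}: Z1→C 2·8=16, Z2→B 3·10=30, Z3→C 11·7=77, Z4→C 13·9=117.
Loads: B carries 10/15, C carries 24/33. Service 240; fixed 214; total 454.
Next best feasible plan costs 528.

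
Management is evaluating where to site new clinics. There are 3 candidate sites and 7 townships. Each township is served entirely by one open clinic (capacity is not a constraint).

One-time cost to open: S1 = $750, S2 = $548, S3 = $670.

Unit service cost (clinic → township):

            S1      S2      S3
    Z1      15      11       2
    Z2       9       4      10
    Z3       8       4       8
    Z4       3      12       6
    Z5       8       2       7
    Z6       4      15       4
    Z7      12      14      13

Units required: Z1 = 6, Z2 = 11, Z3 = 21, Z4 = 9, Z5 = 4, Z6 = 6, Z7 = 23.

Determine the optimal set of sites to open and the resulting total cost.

For any fixed open set, each township goes to its cheapest open site; total = fixed + service.
{S2}: Z1→S2 11·6=66, Z2→S2 4·11=44, Z3→S2 4·21=84, Z4→S2 12·9=108, Z5→S2 2·4=8, Z6→S2 15·6=90, Z7→S2 14·23=322. Service 722; fixed 548; total 1270.
{S3}: Z1→S3 2·6=12, Z2→S3 10·11=110, Z3→S3 8·21=168, Z4→S3 6·9=54, Z5→S3 7·4=28, Z6→S3 4·6=24, Z7→S3 13·23=299. Service 695; fixed 670; total 1365.
{S1}: service 716 + fixed 750 = 1466
{S1, S2, S3}: Z1→S3 2·6=12, Z2→S2 4·11=44, Z3→S2 4·21=84, Z4→S1 3·9=27, Z5→S2 2·4=8, Z6→S1 4·6=24, Z7→S1 12·23=276. Service 475; fixed 1968; total 2443.
(All 7 nonempty subsets were checked; S2 only is lowest.)

Open S2 only; minimum total cost 1270.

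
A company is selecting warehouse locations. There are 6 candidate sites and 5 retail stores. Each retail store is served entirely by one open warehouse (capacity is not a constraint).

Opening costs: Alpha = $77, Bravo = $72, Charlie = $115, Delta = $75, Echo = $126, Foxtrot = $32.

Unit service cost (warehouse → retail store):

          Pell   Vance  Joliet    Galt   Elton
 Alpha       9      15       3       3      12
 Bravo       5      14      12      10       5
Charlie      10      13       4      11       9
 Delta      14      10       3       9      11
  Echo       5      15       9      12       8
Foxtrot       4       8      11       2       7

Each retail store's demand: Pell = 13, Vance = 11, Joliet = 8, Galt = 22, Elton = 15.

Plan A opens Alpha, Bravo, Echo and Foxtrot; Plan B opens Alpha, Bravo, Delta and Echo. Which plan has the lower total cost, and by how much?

Plan A is cheaper by 100.

Plan A: {Alpha, Bravo, Echo, Foxtrot}: Pell→Foxtrot 4·13=52, Vance→Foxtrot 8·11=88, Joliet→Alpha 3·8=24, Galt→Foxtrot 2·22=44, Elton→Bravo 5·15=75. Service 283; fixed 307; total 590.
Plan B: {Alpha, Bravo, Delta, Echo}: Pell→Bravo 5·13=65, Vance→Delta 10·11=110, Joliet→Alpha 3·8=24, Galt→Alpha 3·22=66, Elton→Bravo 5·15=75. Service 340; fixed 350; total 690.
Difference: |590 − 690| = 100.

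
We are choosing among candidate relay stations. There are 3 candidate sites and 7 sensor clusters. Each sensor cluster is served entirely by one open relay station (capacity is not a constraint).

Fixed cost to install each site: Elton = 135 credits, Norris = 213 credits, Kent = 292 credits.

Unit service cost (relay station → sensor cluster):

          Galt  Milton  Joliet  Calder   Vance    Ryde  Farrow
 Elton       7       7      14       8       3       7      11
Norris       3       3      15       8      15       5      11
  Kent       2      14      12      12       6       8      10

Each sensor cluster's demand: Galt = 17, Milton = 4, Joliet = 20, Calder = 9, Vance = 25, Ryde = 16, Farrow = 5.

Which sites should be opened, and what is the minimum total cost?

For any fixed open set, each sensor cluster goes to its cheapest open site; total = fixed + service.
{Elton}: Galt→Elton 7·17=119, Milton→Elton 7·4=28, Joliet→Elton 14·20=280, Calder→Elton 8·9=72, Vance→Elton 3·25=75, Ryde→Elton 7·16=112, Farrow→Elton 11·5=55. Service 741; fixed 135; total 876.
{Elton, Norris}: Galt→Norris 3·17=51, Milton→Norris 3·4=12, Joliet→Elton 14·20=280, Calder→Elton 8·9=72, Vance→Elton 3·25=75, Ryde→Norris 5·16=80, Farrow→Elton 11·5=55. Service 625; fixed 348; total 973.
{Elton, Kent}: Galt→Kent 2·17=34, Milton→Elton 7·4=28, Joliet→Kent 12·20=240, Calder→Elton 8·9=72, Vance→Elton 3·25=75, Ryde→Elton 7·16=112, Farrow→Kent 10·5=50. Service 611; fixed 427; total 1038.
{Elton, Norris, Kent}: Galt→Kent 2·17=34, Milton→Norris 3·4=12, Joliet→Kent 12·20=240, Calder→Elton 8·9=72, Vance→Elton 3·25=75, Ryde→Norris 5·16=80, Farrow→Kent 10·5=50. Service 563; fixed 640; total 1203.
(All 7 nonempty subsets were checked; Elton only is lowest.)

Open Elton only; minimum total cost 876.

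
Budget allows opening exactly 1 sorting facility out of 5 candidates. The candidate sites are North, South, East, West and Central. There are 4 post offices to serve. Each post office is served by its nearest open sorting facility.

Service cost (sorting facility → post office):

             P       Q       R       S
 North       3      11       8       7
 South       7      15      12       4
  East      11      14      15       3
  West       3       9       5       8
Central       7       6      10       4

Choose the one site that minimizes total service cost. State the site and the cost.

With exactly 1 open, each post office uses its cheapest among the chosen.
{West}: P→West 3, Q→West 9, R→West 5, S→West 8. Service cost 25.
{Central}: service cost 27
{North}: service cost 29
Among all 5 size-1 choices, {West} is lowest.

Choose West only; total service cost 25.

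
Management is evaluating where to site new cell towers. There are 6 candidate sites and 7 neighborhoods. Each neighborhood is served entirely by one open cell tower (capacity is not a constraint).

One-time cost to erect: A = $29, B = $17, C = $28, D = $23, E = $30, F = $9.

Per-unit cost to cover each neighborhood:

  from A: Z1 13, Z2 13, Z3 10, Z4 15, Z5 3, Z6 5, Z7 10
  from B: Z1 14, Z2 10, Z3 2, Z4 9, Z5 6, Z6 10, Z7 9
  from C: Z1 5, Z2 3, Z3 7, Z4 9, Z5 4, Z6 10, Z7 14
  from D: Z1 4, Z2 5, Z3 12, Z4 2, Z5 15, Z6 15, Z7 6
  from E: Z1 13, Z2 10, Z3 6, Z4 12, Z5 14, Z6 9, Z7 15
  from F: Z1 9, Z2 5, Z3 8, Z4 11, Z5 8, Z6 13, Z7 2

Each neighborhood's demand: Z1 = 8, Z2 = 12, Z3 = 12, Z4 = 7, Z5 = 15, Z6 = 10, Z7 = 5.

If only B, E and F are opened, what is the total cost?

Total cost: 465

Each neighborhood is assigned to its cheapest site among the open ones.
{B, E, F}: Z1→F 9·8=72, Z2→F 5·12=60, Z3→B 2·12=24, Z4→B 9·7=63, Z5→B 6·15=90, Z6→E 9·10=90, Z7→F 2·5=10. Service 409; fixed 56; total 465.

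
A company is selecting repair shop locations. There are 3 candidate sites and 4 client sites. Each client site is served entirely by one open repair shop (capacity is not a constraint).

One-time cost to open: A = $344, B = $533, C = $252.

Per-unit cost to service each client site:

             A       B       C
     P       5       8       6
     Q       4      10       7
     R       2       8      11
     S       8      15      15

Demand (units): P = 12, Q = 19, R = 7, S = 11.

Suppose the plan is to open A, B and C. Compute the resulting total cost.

Each client site is assigned to its cheapest site among the open ones.
{A, B, C}: P→A 5·12=60, Q→A 4·19=76, R→A 2·7=14, S→A 8·11=88. Service 238; fixed 1129; total 1367.

Total cost: 1367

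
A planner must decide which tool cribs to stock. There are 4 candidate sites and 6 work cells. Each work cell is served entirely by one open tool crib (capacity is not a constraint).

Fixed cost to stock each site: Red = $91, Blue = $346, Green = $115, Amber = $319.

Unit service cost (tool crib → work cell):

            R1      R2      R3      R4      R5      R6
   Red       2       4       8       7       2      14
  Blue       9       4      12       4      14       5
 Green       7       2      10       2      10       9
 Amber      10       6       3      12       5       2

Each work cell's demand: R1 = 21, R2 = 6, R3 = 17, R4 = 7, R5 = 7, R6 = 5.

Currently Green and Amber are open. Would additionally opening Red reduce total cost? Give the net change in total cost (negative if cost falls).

Yes — net change −35 (cost falls by 35).

Current service cost with {Green, Amber}: 269.
Adding Red: each work cell re-picks its cheapest; new service cost 143, saving 126.
Extra fixed cost: 91. Net change = 91 − 126 = -35.
(Totals: 703 → 668.)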